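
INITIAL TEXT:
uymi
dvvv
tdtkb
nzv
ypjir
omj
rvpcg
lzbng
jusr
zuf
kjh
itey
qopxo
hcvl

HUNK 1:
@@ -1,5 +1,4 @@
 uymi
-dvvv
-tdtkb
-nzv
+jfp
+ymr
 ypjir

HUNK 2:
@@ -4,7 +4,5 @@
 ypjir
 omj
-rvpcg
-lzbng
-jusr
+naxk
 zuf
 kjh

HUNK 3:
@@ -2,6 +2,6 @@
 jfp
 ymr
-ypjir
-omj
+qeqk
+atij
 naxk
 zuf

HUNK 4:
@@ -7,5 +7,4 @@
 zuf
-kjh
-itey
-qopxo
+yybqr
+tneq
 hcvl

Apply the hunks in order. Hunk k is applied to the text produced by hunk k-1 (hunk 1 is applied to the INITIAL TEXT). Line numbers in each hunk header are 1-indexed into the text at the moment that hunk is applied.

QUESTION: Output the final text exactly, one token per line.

Hunk 1: at line 1 remove [dvvv,tdtkb,nzv] add [jfp,ymr] -> 13 lines: uymi jfp ymr ypjir omj rvpcg lzbng jusr zuf kjh itey qopxo hcvl
Hunk 2: at line 4 remove [rvpcg,lzbng,jusr] add [naxk] -> 11 lines: uymi jfp ymr ypjir omj naxk zuf kjh itey qopxo hcvl
Hunk 3: at line 2 remove [ypjir,omj] add [qeqk,atij] -> 11 lines: uymi jfp ymr qeqk atij naxk zuf kjh itey qopxo hcvl
Hunk 4: at line 7 remove [kjh,itey,qopxo] add [yybqr,tneq] -> 10 lines: uymi jfp ymr qeqk atij naxk zuf yybqr tneq hcvl

Answer: uymi
jfp
ymr
qeqk
atij
naxk
zuf
yybqr
tneq
hcvl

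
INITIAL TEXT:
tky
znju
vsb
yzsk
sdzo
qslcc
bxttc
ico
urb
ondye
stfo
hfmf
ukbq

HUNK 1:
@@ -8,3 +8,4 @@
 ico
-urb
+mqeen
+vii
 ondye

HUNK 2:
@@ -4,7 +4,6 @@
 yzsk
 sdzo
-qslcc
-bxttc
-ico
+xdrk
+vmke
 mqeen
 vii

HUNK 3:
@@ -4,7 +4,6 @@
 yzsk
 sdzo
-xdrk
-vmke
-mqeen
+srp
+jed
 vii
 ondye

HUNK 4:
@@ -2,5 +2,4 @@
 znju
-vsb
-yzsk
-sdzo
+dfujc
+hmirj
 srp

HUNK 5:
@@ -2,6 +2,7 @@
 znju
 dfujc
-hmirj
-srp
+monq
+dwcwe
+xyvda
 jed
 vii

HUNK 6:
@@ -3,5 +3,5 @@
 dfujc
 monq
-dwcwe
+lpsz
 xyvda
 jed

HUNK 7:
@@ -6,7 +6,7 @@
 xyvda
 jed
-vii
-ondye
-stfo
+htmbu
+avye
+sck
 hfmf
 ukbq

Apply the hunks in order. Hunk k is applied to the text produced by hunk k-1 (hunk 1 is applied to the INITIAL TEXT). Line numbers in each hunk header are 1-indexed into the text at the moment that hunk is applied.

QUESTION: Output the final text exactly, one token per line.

Hunk 1: at line 8 remove [urb] add [mqeen,vii] -> 14 lines: tky znju vsb yzsk sdzo qslcc bxttc ico mqeen vii ondye stfo hfmf ukbq
Hunk 2: at line 4 remove [qslcc,bxttc,ico] add [xdrk,vmke] -> 13 lines: tky znju vsb yzsk sdzo xdrk vmke mqeen vii ondye stfo hfmf ukbq
Hunk 3: at line 4 remove [xdrk,vmke,mqeen] add [srp,jed] -> 12 lines: tky znju vsb yzsk sdzo srp jed vii ondye stfo hfmf ukbq
Hunk 4: at line 2 remove [vsb,yzsk,sdzo] add [dfujc,hmirj] -> 11 lines: tky znju dfujc hmirj srp jed vii ondye stfo hfmf ukbq
Hunk 5: at line 2 remove [hmirj,srp] add [monq,dwcwe,xyvda] -> 12 lines: tky znju dfujc monq dwcwe xyvda jed vii ondye stfo hfmf ukbq
Hunk 6: at line 3 remove [dwcwe] add [lpsz] -> 12 lines: tky znju dfujc monq lpsz xyvda jed vii ondye stfo hfmf ukbq
Hunk 7: at line 6 remove [vii,ondye,stfo] add [htmbu,avye,sck] -> 12 lines: tky znju dfujc monq lpsz xyvda jed htmbu avye sck hfmf ukbq

Answer: tky
znju
dfujc
monq
lpsz
xyvda
jed
htmbu
avye
sck
hfmf
ukbq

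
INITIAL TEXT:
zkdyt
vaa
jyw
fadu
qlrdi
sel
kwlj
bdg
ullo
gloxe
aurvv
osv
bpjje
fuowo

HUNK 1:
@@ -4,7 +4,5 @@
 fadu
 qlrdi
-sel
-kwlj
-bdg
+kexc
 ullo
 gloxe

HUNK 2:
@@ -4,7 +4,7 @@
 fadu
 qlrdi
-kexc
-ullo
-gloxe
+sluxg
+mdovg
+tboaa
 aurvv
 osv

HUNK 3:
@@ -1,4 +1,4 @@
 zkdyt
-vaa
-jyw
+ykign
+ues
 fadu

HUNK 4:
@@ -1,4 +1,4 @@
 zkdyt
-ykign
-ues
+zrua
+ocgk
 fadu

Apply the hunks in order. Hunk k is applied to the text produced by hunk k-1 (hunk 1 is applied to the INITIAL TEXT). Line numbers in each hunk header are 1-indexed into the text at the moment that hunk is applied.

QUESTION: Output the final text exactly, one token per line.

Answer: zkdyt
zrua
ocgk
fadu
qlrdi
sluxg
mdovg
tboaa
aurvv
osv
bpjje
fuowo

Derivation:
Hunk 1: at line 4 remove [sel,kwlj,bdg] add [kexc] -> 12 lines: zkdyt vaa jyw fadu qlrdi kexc ullo gloxe aurvv osv bpjje fuowo
Hunk 2: at line 4 remove [kexc,ullo,gloxe] add [sluxg,mdovg,tboaa] -> 12 lines: zkdyt vaa jyw fadu qlrdi sluxg mdovg tboaa aurvv osv bpjje fuowo
Hunk 3: at line 1 remove [vaa,jyw] add [ykign,ues] -> 12 lines: zkdyt ykign ues fadu qlrdi sluxg mdovg tboaa aurvv osv bpjje fuowo
Hunk 4: at line 1 remove [ykign,ues] add [zrua,ocgk] -> 12 lines: zkdyt zrua ocgk fadu qlrdi sluxg mdovg tboaa aurvv osv bpjje fuowo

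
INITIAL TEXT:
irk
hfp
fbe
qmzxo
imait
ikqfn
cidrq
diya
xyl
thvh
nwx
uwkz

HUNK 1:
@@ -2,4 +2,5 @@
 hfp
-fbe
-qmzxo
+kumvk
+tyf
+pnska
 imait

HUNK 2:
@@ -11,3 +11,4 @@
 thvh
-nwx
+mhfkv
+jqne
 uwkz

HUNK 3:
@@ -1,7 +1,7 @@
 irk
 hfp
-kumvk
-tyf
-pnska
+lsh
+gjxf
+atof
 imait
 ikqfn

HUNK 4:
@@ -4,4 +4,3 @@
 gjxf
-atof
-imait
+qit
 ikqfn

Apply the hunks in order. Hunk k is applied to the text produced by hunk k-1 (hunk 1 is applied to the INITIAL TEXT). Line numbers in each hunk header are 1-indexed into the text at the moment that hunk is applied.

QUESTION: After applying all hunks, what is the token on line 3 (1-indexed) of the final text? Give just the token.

Answer: lsh

Derivation:
Hunk 1: at line 2 remove [fbe,qmzxo] add [kumvk,tyf,pnska] -> 13 lines: irk hfp kumvk tyf pnska imait ikqfn cidrq diya xyl thvh nwx uwkz
Hunk 2: at line 11 remove [nwx] add [mhfkv,jqne] -> 14 lines: irk hfp kumvk tyf pnska imait ikqfn cidrq diya xyl thvh mhfkv jqne uwkz
Hunk 3: at line 1 remove [kumvk,tyf,pnska] add [lsh,gjxf,atof] -> 14 lines: irk hfp lsh gjxf atof imait ikqfn cidrq diya xyl thvh mhfkv jqne uwkz
Hunk 4: at line 4 remove [atof,imait] add [qit] -> 13 lines: irk hfp lsh gjxf qit ikqfn cidrq diya xyl thvh mhfkv jqne uwkz
Final line 3: lsh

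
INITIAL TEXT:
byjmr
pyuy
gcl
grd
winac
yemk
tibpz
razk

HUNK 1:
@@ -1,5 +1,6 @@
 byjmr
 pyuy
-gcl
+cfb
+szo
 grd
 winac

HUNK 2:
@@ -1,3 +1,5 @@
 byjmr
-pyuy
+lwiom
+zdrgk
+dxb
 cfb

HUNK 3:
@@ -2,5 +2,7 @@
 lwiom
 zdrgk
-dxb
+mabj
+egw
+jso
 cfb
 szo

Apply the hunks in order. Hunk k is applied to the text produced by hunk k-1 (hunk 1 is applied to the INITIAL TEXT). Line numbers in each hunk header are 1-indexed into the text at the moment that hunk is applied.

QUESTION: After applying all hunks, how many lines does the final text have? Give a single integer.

Answer: 13

Derivation:
Hunk 1: at line 1 remove [gcl] add [cfb,szo] -> 9 lines: byjmr pyuy cfb szo grd winac yemk tibpz razk
Hunk 2: at line 1 remove [pyuy] add [lwiom,zdrgk,dxb] -> 11 lines: byjmr lwiom zdrgk dxb cfb szo grd winac yemk tibpz razk
Hunk 3: at line 2 remove [dxb] add [mabj,egw,jso] -> 13 lines: byjmr lwiom zdrgk mabj egw jso cfb szo grd winac yemk tibpz razk
Final line count: 13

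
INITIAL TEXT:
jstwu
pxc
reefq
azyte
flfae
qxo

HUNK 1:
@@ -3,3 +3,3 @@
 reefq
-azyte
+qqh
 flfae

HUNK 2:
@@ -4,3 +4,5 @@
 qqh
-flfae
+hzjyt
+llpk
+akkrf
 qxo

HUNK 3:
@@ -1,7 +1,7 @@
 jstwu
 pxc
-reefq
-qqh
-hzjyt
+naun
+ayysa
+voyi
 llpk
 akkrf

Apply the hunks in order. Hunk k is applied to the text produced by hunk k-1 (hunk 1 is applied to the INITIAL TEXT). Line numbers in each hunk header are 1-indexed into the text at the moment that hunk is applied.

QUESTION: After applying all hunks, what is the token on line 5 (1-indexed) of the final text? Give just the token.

Hunk 1: at line 3 remove [azyte] add [qqh] -> 6 lines: jstwu pxc reefq qqh flfae qxo
Hunk 2: at line 4 remove [flfae] add [hzjyt,llpk,akkrf] -> 8 lines: jstwu pxc reefq qqh hzjyt llpk akkrf qxo
Hunk 3: at line 1 remove [reefq,qqh,hzjyt] add [naun,ayysa,voyi] -> 8 lines: jstwu pxc naun ayysa voyi llpk akkrf qxo
Final line 5: voyi

Answer: voyi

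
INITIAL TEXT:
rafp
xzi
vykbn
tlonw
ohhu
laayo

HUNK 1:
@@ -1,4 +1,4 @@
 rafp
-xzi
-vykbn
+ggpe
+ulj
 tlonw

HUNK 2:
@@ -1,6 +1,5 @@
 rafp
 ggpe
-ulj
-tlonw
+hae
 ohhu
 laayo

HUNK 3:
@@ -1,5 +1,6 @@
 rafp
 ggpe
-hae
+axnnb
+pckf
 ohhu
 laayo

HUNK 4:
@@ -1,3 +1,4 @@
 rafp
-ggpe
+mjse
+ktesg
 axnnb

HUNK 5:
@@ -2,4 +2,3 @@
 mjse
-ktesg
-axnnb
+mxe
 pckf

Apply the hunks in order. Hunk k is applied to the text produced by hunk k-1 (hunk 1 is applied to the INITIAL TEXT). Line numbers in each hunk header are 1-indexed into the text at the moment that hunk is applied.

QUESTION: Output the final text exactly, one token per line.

Answer: rafp
mjse
mxe
pckf
ohhu
laayo

Derivation:
Hunk 1: at line 1 remove [xzi,vykbn] add [ggpe,ulj] -> 6 lines: rafp ggpe ulj tlonw ohhu laayo
Hunk 2: at line 1 remove [ulj,tlonw] add [hae] -> 5 lines: rafp ggpe hae ohhu laayo
Hunk 3: at line 1 remove [hae] add [axnnb,pckf] -> 6 lines: rafp ggpe axnnb pckf ohhu laayo
Hunk 4: at line 1 remove [ggpe] add [mjse,ktesg] -> 7 lines: rafp mjse ktesg axnnb pckf ohhu laayo
Hunk 5: at line 2 remove [ktesg,axnnb] add [mxe] -> 6 lines: rafp mjse mxe pckf ohhu laayo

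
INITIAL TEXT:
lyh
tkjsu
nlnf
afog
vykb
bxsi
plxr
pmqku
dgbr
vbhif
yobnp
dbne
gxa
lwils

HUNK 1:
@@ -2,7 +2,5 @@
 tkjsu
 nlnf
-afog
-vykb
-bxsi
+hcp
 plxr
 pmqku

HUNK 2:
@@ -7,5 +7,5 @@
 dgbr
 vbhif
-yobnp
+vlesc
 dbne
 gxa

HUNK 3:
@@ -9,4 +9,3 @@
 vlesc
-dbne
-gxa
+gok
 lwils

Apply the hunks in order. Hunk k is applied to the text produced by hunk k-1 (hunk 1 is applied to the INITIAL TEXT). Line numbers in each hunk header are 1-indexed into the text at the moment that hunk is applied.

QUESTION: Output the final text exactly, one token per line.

Answer: lyh
tkjsu
nlnf
hcp
plxr
pmqku
dgbr
vbhif
vlesc
gok
lwils

Derivation:
Hunk 1: at line 2 remove [afog,vykb,bxsi] add [hcp] -> 12 lines: lyh tkjsu nlnf hcp plxr pmqku dgbr vbhif yobnp dbne gxa lwils
Hunk 2: at line 7 remove [yobnp] add [vlesc] -> 12 lines: lyh tkjsu nlnf hcp plxr pmqku dgbr vbhif vlesc dbne gxa lwils
Hunk 3: at line 9 remove [dbne,gxa] add [gok] -> 11 lines: lyh tkjsu nlnf hcp plxr pmqku dgbr vbhif vlesc gok lwils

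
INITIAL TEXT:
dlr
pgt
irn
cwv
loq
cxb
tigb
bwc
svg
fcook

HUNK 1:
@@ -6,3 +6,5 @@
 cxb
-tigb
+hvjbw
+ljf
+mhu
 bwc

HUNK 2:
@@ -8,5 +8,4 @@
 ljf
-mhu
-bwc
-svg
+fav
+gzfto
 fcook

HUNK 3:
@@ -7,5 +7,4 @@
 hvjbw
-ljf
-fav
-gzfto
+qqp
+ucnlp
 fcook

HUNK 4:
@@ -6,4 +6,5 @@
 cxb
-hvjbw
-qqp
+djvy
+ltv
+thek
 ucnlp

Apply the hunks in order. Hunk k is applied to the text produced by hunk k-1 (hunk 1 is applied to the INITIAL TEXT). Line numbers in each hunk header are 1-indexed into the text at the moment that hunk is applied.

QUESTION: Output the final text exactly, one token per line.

Hunk 1: at line 6 remove [tigb] add [hvjbw,ljf,mhu] -> 12 lines: dlr pgt irn cwv loq cxb hvjbw ljf mhu bwc svg fcook
Hunk 2: at line 8 remove [mhu,bwc,svg] add [fav,gzfto] -> 11 lines: dlr pgt irn cwv loq cxb hvjbw ljf fav gzfto fcook
Hunk 3: at line 7 remove [ljf,fav,gzfto] add [qqp,ucnlp] -> 10 lines: dlr pgt irn cwv loq cxb hvjbw qqp ucnlp fcook
Hunk 4: at line 6 remove [hvjbw,qqp] add [djvy,ltv,thek] -> 11 lines: dlr pgt irn cwv loq cxb djvy ltv thek ucnlp fcook

Answer: dlr
pgt
irn
cwv
loq
cxb
djvy
ltv
thek
ucnlp
fcook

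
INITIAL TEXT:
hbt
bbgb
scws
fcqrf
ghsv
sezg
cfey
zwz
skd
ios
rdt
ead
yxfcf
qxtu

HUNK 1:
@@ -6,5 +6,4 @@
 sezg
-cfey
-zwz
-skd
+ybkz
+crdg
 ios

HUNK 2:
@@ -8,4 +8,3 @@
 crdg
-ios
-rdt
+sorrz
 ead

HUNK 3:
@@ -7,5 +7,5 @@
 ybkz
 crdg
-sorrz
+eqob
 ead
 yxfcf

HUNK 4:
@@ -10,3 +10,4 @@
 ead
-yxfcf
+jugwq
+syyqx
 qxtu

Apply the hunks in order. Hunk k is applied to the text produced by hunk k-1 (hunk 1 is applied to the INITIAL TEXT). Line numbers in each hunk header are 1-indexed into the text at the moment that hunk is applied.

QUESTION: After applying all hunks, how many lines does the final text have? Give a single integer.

Answer: 13

Derivation:
Hunk 1: at line 6 remove [cfey,zwz,skd] add [ybkz,crdg] -> 13 lines: hbt bbgb scws fcqrf ghsv sezg ybkz crdg ios rdt ead yxfcf qxtu
Hunk 2: at line 8 remove [ios,rdt] add [sorrz] -> 12 lines: hbt bbgb scws fcqrf ghsv sezg ybkz crdg sorrz ead yxfcf qxtu
Hunk 3: at line 7 remove [sorrz] add [eqob] -> 12 lines: hbt bbgb scws fcqrf ghsv sezg ybkz crdg eqob ead yxfcf qxtu
Hunk 4: at line 10 remove [yxfcf] add [jugwq,syyqx] -> 13 lines: hbt bbgb scws fcqrf ghsv sezg ybkz crdg eqob ead jugwq syyqx qxtu
Final line count: 13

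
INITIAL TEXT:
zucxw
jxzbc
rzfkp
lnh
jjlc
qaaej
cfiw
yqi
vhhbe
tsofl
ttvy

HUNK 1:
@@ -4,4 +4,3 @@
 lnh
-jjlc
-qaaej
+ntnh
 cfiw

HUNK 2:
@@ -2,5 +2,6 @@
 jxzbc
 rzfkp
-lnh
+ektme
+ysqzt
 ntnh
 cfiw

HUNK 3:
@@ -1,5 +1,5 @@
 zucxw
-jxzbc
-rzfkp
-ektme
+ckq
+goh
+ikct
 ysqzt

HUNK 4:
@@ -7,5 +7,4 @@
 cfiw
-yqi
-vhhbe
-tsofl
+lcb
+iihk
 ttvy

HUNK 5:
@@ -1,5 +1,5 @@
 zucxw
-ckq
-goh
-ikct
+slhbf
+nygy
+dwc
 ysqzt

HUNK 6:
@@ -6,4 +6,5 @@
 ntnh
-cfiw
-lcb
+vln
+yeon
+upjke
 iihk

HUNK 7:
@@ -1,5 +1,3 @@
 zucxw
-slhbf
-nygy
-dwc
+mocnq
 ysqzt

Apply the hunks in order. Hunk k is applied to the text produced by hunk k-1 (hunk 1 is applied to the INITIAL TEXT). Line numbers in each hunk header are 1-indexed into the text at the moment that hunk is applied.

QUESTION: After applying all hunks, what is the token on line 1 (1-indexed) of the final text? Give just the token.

Answer: zucxw

Derivation:
Hunk 1: at line 4 remove [jjlc,qaaej] add [ntnh] -> 10 lines: zucxw jxzbc rzfkp lnh ntnh cfiw yqi vhhbe tsofl ttvy
Hunk 2: at line 2 remove [lnh] add [ektme,ysqzt] -> 11 lines: zucxw jxzbc rzfkp ektme ysqzt ntnh cfiw yqi vhhbe tsofl ttvy
Hunk 3: at line 1 remove [jxzbc,rzfkp,ektme] add [ckq,goh,ikct] -> 11 lines: zucxw ckq goh ikct ysqzt ntnh cfiw yqi vhhbe tsofl ttvy
Hunk 4: at line 7 remove [yqi,vhhbe,tsofl] add [lcb,iihk] -> 10 lines: zucxw ckq goh ikct ysqzt ntnh cfiw lcb iihk ttvy
Hunk 5: at line 1 remove [ckq,goh,ikct] add [slhbf,nygy,dwc] -> 10 lines: zucxw slhbf nygy dwc ysqzt ntnh cfiw lcb iihk ttvy
Hunk 6: at line 6 remove [cfiw,lcb] add [vln,yeon,upjke] -> 11 lines: zucxw slhbf nygy dwc ysqzt ntnh vln yeon upjke iihk ttvy
Hunk 7: at line 1 remove [slhbf,nygy,dwc] add [mocnq] -> 9 lines: zucxw mocnq ysqzt ntnh vln yeon upjke iihk ttvy
Final line 1: zucxw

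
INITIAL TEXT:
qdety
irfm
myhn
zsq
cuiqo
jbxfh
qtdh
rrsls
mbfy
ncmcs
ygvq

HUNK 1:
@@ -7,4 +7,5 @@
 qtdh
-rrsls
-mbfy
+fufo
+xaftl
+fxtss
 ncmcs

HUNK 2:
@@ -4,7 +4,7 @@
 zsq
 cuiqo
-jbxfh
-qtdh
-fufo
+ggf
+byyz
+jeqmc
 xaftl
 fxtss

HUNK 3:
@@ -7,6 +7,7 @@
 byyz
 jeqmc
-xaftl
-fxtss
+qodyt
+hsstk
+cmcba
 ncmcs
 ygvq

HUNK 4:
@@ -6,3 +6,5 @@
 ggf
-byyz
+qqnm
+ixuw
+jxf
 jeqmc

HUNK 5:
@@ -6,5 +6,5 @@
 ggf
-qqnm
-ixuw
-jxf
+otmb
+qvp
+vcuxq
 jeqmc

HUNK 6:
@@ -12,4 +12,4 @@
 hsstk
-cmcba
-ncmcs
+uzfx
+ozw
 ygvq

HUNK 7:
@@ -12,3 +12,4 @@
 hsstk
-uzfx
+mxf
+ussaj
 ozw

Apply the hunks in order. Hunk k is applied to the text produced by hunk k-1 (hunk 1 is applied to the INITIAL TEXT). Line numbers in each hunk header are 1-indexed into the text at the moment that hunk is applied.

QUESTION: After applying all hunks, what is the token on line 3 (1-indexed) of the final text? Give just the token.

Answer: myhn

Derivation:
Hunk 1: at line 7 remove [rrsls,mbfy] add [fufo,xaftl,fxtss] -> 12 lines: qdety irfm myhn zsq cuiqo jbxfh qtdh fufo xaftl fxtss ncmcs ygvq
Hunk 2: at line 4 remove [jbxfh,qtdh,fufo] add [ggf,byyz,jeqmc] -> 12 lines: qdety irfm myhn zsq cuiqo ggf byyz jeqmc xaftl fxtss ncmcs ygvq
Hunk 3: at line 7 remove [xaftl,fxtss] add [qodyt,hsstk,cmcba] -> 13 lines: qdety irfm myhn zsq cuiqo ggf byyz jeqmc qodyt hsstk cmcba ncmcs ygvq
Hunk 4: at line 6 remove [byyz] add [qqnm,ixuw,jxf] -> 15 lines: qdety irfm myhn zsq cuiqo ggf qqnm ixuw jxf jeqmc qodyt hsstk cmcba ncmcs ygvq
Hunk 5: at line 6 remove [qqnm,ixuw,jxf] add [otmb,qvp,vcuxq] -> 15 lines: qdety irfm myhn zsq cuiqo ggf otmb qvp vcuxq jeqmc qodyt hsstk cmcba ncmcs ygvq
Hunk 6: at line 12 remove [cmcba,ncmcs] add [uzfx,ozw] -> 15 lines: qdety irfm myhn zsq cuiqo ggf otmb qvp vcuxq jeqmc qodyt hsstk uzfx ozw ygvq
Hunk 7: at line 12 remove [uzfx] add [mxf,ussaj] -> 16 lines: qdety irfm myhn zsq cuiqo ggf otmb qvp vcuxq jeqmc qodyt hsstk mxf ussaj ozw ygvq
Final line 3: myhn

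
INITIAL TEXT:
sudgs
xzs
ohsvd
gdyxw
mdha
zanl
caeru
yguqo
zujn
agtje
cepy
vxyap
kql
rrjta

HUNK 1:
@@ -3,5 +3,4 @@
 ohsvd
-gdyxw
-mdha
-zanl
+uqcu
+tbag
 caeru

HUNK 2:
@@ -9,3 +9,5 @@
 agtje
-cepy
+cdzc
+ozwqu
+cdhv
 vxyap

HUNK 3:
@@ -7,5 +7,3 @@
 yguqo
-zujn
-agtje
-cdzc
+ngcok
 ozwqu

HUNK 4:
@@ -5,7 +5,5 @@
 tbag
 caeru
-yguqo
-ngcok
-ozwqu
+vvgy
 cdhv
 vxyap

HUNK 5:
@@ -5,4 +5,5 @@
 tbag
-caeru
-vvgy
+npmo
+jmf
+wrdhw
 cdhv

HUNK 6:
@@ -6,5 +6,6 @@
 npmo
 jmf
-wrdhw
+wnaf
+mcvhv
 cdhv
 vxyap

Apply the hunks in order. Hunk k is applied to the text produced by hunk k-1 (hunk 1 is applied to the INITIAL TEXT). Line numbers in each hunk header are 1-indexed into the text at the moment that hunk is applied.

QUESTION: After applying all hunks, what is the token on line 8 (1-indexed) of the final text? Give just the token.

Hunk 1: at line 3 remove [gdyxw,mdha,zanl] add [uqcu,tbag] -> 13 lines: sudgs xzs ohsvd uqcu tbag caeru yguqo zujn agtje cepy vxyap kql rrjta
Hunk 2: at line 9 remove [cepy] add [cdzc,ozwqu,cdhv] -> 15 lines: sudgs xzs ohsvd uqcu tbag caeru yguqo zujn agtje cdzc ozwqu cdhv vxyap kql rrjta
Hunk 3: at line 7 remove [zujn,agtje,cdzc] add [ngcok] -> 13 lines: sudgs xzs ohsvd uqcu tbag caeru yguqo ngcok ozwqu cdhv vxyap kql rrjta
Hunk 4: at line 5 remove [yguqo,ngcok,ozwqu] add [vvgy] -> 11 lines: sudgs xzs ohsvd uqcu tbag caeru vvgy cdhv vxyap kql rrjta
Hunk 5: at line 5 remove [caeru,vvgy] add [npmo,jmf,wrdhw] -> 12 lines: sudgs xzs ohsvd uqcu tbag npmo jmf wrdhw cdhv vxyap kql rrjta
Hunk 6: at line 6 remove [wrdhw] add [wnaf,mcvhv] -> 13 lines: sudgs xzs ohsvd uqcu tbag npmo jmf wnaf mcvhv cdhv vxyap kql rrjta
Final line 8: wnaf

Answer: wnaf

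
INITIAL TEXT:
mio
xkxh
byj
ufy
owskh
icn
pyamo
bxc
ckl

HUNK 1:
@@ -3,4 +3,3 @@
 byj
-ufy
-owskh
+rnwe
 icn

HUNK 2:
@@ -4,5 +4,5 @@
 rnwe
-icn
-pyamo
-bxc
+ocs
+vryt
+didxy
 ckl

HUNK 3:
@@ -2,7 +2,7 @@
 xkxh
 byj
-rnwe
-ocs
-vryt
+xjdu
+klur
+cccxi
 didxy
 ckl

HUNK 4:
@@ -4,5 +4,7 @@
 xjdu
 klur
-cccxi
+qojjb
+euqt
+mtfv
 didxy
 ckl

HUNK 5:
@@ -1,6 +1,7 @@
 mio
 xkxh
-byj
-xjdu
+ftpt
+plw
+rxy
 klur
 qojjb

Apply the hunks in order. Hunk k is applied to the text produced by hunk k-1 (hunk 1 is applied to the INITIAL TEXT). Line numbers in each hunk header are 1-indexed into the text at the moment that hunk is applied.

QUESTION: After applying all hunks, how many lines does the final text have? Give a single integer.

Answer: 11

Derivation:
Hunk 1: at line 3 remove [ufy,owskh] add [rnwe] -> 8 lines: mio xkxh byj rnwe icn pyamo bxc ckl
Hunk 2: at line 4 remove [icn,pyamo,bxc] add [ocs,vryt,didxy] -> 8 lines: mio xkxh byj rnwe ocs vryt didxy ckl
Hunk 3: at line 2 remove [rnwe,ocs,vryt] add [xjdu,klur,cccxi] -> 8 lines: mio xkxh byj xjdu klur cccxi didxy ckl
Hunk 4: at line 4 remove [cccxi] add [qojjb,euqt,mtfv] -> 10 lines: mio xkxh byj xjdu klur qojjb euqt mtfv didxy ckl
Hunk 5: at line 1 remove [byj,xjdu] add [ftpt,plw,rxy] -> 11 lines: mio xkxh ftpt plw rxy klur qojjb euqt mtfv didxy ckl
Final line count: 11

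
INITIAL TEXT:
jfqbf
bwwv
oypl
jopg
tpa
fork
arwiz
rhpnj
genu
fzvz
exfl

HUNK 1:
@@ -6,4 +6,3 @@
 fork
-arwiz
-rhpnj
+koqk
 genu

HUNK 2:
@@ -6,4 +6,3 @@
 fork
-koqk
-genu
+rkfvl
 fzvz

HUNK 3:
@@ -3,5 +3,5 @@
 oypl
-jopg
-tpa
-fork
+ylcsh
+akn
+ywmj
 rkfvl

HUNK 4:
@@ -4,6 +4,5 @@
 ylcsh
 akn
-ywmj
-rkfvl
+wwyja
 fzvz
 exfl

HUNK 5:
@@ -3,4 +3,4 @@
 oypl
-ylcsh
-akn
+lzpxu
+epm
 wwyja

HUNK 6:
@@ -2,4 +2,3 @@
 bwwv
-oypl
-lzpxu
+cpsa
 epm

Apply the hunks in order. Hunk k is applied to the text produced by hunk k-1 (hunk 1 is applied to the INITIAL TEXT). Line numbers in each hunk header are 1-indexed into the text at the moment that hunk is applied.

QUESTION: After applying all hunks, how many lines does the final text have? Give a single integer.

Answer: 7

Derivation:
Hunk 1: at line 6 remove [arwiz,rhpnj] add [koqk] -> 10 lines: jfqbf bwwv oypl jopg tpa fork koqk genu fzvz exfl
Hunk 2: at line 6 remove [koqk,genu] add [rkfvl] -> 9 lines: jfqbf bwwv oypl jopg tpa fork rkfvl fzvz exfl
Hunk 3: at line 3 remove [jopg,tpa,fork] add [ylcsh,akn,ywmj] -> 9 lines: jfqbf bwwv oypl ylcsh akn ywmj rkfvl fzvz exfl
Hunk 4: at line 4 remove [ywmj,rkfvl] add [wwyja] -> 8 lines: jfqbf bwwv oypl ylcsh akn wwyja fzvz exfl
Hunk 5: at line 3 remove [ylcsh,akn] add [lzpxu,epm] -> 8 lines: jfqbf bwwv oypl lzpxu epm wwyja fzvz exfl
Hunk 6: at line 2 remove [oypl,lzpxu] add [cpsa] -> 7 lines: jfqbf bwwv cpsa epm wwyja fzvz exfl
Final line count: 7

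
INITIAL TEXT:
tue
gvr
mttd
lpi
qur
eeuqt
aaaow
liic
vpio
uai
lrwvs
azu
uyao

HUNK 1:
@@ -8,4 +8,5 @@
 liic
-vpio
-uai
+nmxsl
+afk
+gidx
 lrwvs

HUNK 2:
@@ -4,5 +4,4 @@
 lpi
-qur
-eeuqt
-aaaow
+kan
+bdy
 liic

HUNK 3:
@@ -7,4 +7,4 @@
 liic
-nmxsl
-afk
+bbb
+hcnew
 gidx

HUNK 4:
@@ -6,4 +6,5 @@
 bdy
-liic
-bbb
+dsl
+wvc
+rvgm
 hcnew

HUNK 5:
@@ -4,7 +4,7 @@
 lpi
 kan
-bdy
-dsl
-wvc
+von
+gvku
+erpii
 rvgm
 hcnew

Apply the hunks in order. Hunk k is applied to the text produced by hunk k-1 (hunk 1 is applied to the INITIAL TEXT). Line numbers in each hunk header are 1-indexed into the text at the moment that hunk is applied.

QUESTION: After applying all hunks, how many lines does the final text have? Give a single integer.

Answer: 14

Derivation:
Hunk 1: at line 8 remove [vpio,uai] add [nmxsl,afk,gidx] -> 14 lines: tue gvr mttd lpi qur eeuqt aaaow liic nmxsl afk gidx lrwvs azu uyao
Hunk 2: at line 4 remove [qur,eeuqt,aaaow] add [kan,bdy] -> 13 lines: tue gvr mttd lpi kan bdy liic nmxsl afk gidx lrwvs azu uyao
Hunk 3: at line 7 remove [nmxsl,afk] add [bbb,hcnew] -> 13 lines: tue gvr mttd lpi kan bdy liic bbb hcnew gidx lrwvs azu uyao
Hunk 4: at line 6 remove [liic,bbb] add [dsl,wvc,rvgm] -> 14 lines: tue gvr mttd lpi kan bdy dsl wvc rvgm hcnew gidx lrwvs azu uyao
Hunk 5: at line 4 remove [bdy,dsl,wvc] add [von,gvku,erpii] -> 14 lines: tue gvr mttd lpi kan von gvku erpii rvgm hcnew gidx lrwvs azu uyao
Final line count: 14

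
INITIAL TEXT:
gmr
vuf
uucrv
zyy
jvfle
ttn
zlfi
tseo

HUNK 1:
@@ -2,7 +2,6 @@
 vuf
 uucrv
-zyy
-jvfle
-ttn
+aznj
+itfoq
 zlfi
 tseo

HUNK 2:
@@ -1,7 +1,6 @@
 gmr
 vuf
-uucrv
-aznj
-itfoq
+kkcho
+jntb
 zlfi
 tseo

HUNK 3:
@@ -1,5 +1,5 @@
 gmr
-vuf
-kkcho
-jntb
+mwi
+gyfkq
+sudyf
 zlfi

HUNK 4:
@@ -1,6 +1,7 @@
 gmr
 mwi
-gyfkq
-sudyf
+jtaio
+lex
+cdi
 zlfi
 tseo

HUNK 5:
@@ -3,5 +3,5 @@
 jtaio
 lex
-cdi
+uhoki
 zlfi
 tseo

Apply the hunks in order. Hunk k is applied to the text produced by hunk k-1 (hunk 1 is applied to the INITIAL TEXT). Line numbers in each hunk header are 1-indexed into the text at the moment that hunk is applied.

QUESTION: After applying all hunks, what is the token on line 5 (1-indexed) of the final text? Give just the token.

Answer: uhoki

Derivation:
Hunk 1: at line 2 remove [zyy,jvfle,ttn] add [aznj,itfoq] -> 7 lines: gmr vuf uucrv aznj itfoq zlfi tseo
Hunk 2: at line 1 remove [uucrv,aznj,itfoq] add [kkcho,jntb] -> 6 lines: gmr vuf kkcho jntb zlfi tseo
Hunk 3: at line 1 remove [vuf,kkcho,jntb] add [mwi,gyfkq,sudyf] -> 6 lines: gmr mwi gyfkq sudyf zlfi tseo
Hunk 4: at line 1 remove [gyfkq,sudyf] add [jtaio,lex,cdi] -> 7 lines: gmr mwi jtaio lex cdi zlfi tseo
Hunk 5: at line 3 remove [cdi] add [uhoki] -> 7 lines: gmr mwi jtaio lex uhoki zlfi tseo
Final line 5: uhoki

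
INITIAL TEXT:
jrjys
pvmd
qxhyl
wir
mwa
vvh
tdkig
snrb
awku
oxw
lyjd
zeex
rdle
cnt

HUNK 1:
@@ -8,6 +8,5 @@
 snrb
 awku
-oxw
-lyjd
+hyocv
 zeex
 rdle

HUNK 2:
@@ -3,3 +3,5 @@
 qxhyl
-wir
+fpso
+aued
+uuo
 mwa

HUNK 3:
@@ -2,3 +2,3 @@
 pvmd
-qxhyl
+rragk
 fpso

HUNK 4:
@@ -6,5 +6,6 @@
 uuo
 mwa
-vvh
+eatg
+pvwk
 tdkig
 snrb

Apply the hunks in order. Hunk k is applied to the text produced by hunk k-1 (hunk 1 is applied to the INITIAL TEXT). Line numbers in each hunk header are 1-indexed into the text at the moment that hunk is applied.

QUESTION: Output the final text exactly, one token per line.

Hunk 1: at line 8 remove [oxw,lyjd] add [hyocv] -> 13 lines: jrjys pvmd qxhyl wir mwa vvh tdkig snrb awku hyocv zeex rdle cnt
Hunk 2: at line 3 remove [wir] add [fpso,aued,uuo] -> 15 lines: jrjys pvmd qxhyl fpso aued uuo mwa vvh tdkig snrb awku hyocv zeex rdle cnt
Hunk 3: at line 2 remove [qxhyl] add [rragk] -> 15 lines: jrjys pvmd rragk fpso aued uuo mwa vvh tdkig snrb awku hyocv zeex rdle cnt
Hunk 4: at line 6 remove [vvh] add [eatg,pvwk] -> 16 lines: jrjys pvmd rragk fpso aued uuo mwa eatg pvwk tdkig snrb awku hyocv zeex rdle cnt

Answer: jrjys
pvmd
rragk
fpso
aued
uuo
mwa
eatg
pvwk
tdkig
snrb
awku
hyocv
zeex
rdle
cnt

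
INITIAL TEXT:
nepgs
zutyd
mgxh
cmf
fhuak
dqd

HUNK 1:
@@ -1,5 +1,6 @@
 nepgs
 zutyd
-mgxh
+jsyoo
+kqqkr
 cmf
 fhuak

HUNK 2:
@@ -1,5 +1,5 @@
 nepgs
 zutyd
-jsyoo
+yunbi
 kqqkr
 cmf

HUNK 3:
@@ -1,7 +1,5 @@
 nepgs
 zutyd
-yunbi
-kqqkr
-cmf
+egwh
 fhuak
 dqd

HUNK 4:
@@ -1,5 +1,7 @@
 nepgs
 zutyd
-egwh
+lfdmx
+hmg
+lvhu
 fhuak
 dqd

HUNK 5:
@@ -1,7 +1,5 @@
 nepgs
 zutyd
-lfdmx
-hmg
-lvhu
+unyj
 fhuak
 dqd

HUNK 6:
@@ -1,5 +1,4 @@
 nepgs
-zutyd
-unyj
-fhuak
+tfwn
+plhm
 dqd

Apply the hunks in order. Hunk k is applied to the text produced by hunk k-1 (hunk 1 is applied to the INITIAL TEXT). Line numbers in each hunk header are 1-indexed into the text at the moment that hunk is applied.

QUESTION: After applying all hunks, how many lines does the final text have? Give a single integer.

Answer: 4

Derivation:
Hunk 1: at line 1 remove [mgxh] add [jsyoo,kqqkr] -> 7 lines: nepgs zutyd jsyoo kqqkr cmf fhuak dqd
Hunk 2: at line 1 remove [jsyoo] add [yunbi] -> 7 lines: nepgs zutyd yunbi kqqkr cmf fhuak dqd
Hunk 3: at line 1 remove [yunbi,kqqkr,cmf] add [egwh] -> 5 lines: nepgs zutyd egwh fhuak dqd
Hunk 4: at line 1 remove [egwh] add [lfdmx,hmg,lvhu] -> 7 lines: nepgs zutyd lfdmx hmg lvhu fhuak dqd
Hunk 5: at line 1 remove [lfdmx,hmg,lvhu] add [unyj] -> 5 lines: nepgs zutyd unyj fhuak dqd
Hunk 6: at line 1 remove [zutyd,unyj,fhuak] add [tfwn,plhm] -> 4 lines: nepgs tfwn plhm dqd
Final line count: 4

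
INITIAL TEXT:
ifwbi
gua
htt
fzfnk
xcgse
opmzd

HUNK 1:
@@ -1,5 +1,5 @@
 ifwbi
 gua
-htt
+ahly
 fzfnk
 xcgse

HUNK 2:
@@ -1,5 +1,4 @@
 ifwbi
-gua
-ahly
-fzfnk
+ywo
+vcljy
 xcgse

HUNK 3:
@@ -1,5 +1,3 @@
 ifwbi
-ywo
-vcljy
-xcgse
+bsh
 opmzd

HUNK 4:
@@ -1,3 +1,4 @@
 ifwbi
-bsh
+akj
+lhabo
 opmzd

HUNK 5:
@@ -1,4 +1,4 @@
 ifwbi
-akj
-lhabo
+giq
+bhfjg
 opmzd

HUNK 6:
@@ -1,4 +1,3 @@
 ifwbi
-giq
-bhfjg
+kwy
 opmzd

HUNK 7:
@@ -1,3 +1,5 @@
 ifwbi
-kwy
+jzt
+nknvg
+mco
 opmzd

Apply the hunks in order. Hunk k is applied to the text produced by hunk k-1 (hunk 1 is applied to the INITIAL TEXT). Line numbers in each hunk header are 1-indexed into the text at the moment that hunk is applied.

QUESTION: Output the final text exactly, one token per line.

Answer: ifwbi
jzt
nknvg
mco
opmzd

Derivation:
Hunk 1: at line 1 remove [htt] add [ahly] -> 6 lines: ifwbi gua ahly fzfnk xcgse opmzd
Hunk 2: at line 1 remove [gua,ahly,fzfnk] add [ywo,vcljy] -> 5 lines: ifwbi ywo vcljy xcgse opmzd
Hunk 3: at line 1 remove [ywo,vcljy,xcgse] add [bsh] -> 3 lines: ifwbi bsh opmzd
Hunk 4: at line 1 remove [bsh] add [akj,lhabo] -> 4 lines: ifwbi akj lhabo opmzd
Hunk 5: at line 1 remove [akj,lhabo] add [giq,bhfjg] -> 4 lines: ifwbi giq bhfjg opmzd
Hunk 6: at line 1 remove [giq,bhfjg] add [kwy] -> 3 lines: ifwbi kwy opmzd
Hunk 7: at line 1 remove [kwy] add [jzt,nknvg,mco] -> 5 lines: ifwbi jzt nknvg mco opmzd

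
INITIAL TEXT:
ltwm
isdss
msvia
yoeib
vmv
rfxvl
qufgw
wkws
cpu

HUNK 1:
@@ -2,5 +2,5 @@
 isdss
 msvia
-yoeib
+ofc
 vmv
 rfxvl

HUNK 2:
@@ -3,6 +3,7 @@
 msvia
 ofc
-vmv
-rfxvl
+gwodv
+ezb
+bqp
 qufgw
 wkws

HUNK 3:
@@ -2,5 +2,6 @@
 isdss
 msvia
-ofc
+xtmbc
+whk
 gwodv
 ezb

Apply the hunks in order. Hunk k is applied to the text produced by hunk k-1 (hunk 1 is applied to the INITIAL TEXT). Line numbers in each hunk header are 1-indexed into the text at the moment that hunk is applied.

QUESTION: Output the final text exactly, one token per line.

Hunk 1: at line 2 remove [yoeib] add [ofc] -> 9 lines: ltwm isdss msvia ofc vmv rfxvl qufgw wkws cpu
Hunk 2: at line 3 remove [vmv,rfxvl] add [gwodv,ezb,bqp] -> 10 lines: ltwm isdss msvia ofc gwodv ezb bqp qufgw wkws cpu
Hunk 3: at line 2 remove [ofc] add [xtmbc,whk] -> 11 lines: ltwm isdss msvia xtmbc whk gwodv ezb bqp qufgw wkws cpu

Answer: ltwm
isdss
msvia
xtmbc
whk
gwodv
ezb
bqp
qufgw
wkws
cpu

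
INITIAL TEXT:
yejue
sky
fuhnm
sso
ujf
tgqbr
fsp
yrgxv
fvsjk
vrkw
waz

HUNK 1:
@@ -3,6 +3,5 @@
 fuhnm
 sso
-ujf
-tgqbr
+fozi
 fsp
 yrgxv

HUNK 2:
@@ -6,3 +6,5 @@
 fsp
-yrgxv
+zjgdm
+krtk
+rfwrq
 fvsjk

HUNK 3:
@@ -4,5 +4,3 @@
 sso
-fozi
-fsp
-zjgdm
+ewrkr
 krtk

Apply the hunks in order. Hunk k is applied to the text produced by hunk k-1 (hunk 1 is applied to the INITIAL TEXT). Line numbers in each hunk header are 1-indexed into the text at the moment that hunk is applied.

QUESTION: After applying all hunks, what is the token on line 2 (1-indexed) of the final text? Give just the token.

Hunk 1: at line 3 remove [ujf,tgqbr] add [fozi] -> 10 lines: yejue sky fuhnm sso fozi fsp yrgxv fvsjk vrkw waz
Hunk 2: at line 6 remove [yrgxv] add [zjgdm,krtk,rfwrq] -> 12 lines: yejue sky fuhnm sso fozi fsp zjgdm krtk rfwrq fvsjk vrkw waz
Hunk 3: at line 4 remove [fozi,fsp,zjgdm] add [ewrkr] -> 10 lines: yejue sky fuhnm sso ewrkr krtk rfwrq fvsjk vrkw waz
Final line 2: sky

Answer: sky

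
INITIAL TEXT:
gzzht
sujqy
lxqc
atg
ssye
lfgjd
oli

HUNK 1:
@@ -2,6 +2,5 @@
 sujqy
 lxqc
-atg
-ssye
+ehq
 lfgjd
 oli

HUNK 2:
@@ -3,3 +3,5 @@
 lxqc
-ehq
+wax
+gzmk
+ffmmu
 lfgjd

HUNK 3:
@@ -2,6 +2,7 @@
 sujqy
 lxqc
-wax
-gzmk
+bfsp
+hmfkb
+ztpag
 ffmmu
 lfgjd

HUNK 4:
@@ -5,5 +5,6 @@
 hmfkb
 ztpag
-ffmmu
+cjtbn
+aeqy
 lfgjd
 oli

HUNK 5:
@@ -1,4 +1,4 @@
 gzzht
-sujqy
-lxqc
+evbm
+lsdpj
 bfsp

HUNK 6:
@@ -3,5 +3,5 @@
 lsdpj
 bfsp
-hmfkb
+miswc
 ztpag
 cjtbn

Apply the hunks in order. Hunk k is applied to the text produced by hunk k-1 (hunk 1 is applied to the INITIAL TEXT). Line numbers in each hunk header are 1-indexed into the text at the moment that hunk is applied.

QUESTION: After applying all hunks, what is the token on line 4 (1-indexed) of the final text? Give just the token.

Answer: bfsp

Derivation:
Hunk 1: at line 2 remove [atg,ssye] add [ehq] -> 6 lines: gzzht sujqy lxqc ehq lfgjd oli
Hunk 2: at line 3 remove [ehq] add [wax,gzmk,ffmmu] -> 8 lines: gzzht sujqy lxqc wax gzmk ffmmu lfgjd oli
Hunk 3: at line 2 remove [wax,gzmk] add [bfsp,hmfkb,ztpag] -> 9 lines: gzzht sujqy lxqc bfsp hmfkb ztpag ffmmu lfgjd oli
Hunk 4: at line 5 remove [ffmmu] add [cjtbn,aeqy] -> 10 lines: gzzht sujqy lxqc bfsp hmfkb ztpag cjtbn aeqy lfgjd oli
Hunk 5: at line 1 remove [sujqy,lxqc] add [evbm,lsdpj] -> 10 lines: gzzht evbm lsdpj bfsp hmfkb ztpag cjtbn aeqy lfgjd oli
Hunk 6: at line 3 remove [hmfkb] add [miswc] -> 10 lines: gzzht evbm lsdpj bfsp miswc ztpag cjtbn aeqy lfgjd oli
Final line 4: bfsp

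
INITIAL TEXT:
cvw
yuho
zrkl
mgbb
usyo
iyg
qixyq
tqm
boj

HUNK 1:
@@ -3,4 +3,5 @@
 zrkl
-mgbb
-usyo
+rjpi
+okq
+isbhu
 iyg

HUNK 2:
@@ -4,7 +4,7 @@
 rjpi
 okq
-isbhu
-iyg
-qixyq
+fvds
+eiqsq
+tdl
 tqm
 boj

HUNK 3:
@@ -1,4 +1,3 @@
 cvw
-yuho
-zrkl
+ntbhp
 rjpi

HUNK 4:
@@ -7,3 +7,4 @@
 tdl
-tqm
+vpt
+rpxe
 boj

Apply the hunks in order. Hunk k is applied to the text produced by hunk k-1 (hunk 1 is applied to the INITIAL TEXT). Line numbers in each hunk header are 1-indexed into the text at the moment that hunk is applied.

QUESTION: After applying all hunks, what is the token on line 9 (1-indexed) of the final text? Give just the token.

Answer: rpxe

Derivation:
Hunk 1: at line 3 remove [mgbb,usyo] add [rjpi,okq,isbhu] -> 10 lines: cvw yuho zrkl rjpi okq isbhu iyg qixyq tqm boj
Hunk 2: at line 4 remove [isbhu,iyg,qixyq] add [fvds,eiqsq,tdl] -> 10 lines: cvw yuho zrkl rjpi okq fvds eiqsq tdl tqm boj
Hunk 3: at line 1 remove [yuho,zrkl] add [ntbhp] -> 9 lines: cvw ntbhp rjpi okq fvds eiqsq tdl tqm boj
Hunk 4: at line 7 remove [tqm] add [vpt,rpxe] -> 10 lines: cvw ntbhp rjpi okq fvds eiqsq tdl vpt rpxe boj
Final line 9: rpxe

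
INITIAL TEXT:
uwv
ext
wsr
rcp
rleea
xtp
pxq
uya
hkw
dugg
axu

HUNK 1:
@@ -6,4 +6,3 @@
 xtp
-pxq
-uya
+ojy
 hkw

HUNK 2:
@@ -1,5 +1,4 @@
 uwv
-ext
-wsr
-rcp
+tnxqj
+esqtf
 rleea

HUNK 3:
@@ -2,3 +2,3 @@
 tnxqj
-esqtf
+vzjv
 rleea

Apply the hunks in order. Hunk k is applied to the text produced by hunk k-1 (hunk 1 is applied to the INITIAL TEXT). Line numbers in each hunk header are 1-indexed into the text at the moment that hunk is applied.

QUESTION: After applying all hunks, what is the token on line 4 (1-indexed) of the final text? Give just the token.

Hunk 1: at line 6 remove [pxq,uya] add [ojy] -> 10 lines: uwv ext wsr rcp rleea xtp ojy hkw dugg axu
Hunk 2: at line 1 remove [ext,wsr,rcp] add [tnxqj,esqtf] -> 9 lines: uwv tnxqj esqtf rleea xtp ojy hkw dugg axu
Hunk 3: at line 2 remove [esqtf] add [vzjv] -> 9 lines: uwv tnxqj vzjv rleea xtp ojy hkw dugg axu
Final line 4: rleea

Answer: rleea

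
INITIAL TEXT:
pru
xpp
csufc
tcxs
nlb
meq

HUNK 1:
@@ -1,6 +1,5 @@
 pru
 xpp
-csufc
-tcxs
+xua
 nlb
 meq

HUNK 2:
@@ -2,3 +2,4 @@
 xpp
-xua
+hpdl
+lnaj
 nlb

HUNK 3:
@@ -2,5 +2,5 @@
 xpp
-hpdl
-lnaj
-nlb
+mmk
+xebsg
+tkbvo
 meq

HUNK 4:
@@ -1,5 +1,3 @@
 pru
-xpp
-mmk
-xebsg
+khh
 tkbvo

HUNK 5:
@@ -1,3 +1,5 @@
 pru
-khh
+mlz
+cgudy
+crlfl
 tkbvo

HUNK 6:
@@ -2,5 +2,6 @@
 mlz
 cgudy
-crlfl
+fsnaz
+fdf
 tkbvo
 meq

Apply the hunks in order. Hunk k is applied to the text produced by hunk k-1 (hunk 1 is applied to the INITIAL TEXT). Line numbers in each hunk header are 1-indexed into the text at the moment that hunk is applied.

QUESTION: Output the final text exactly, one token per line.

Answer: pru
mlz
cgudy
fsnaz
fdf
tkbvo
meq

Derivation:
Hunk 1: at line 1 remove [csufc,tcxs] add [xua] -> 5 lines: pru xpp xua nlb meq
Hunk 2: at line 2 remove [xua] add [hpdl,lnaj] -> 6 lines: pru xpp hpdl lnaj nlb meq
Hunk 3: at line 2 remove [hpdl,lnaj,nlb] add [mmk,xebsg,tkbvo] -> 6 lines: pru xpp mmk xebsg tkbvo meq
Hunk 4: at line 1 remove [xpp,mmk,xebsg] add [khh] -> 4 lines: pru khh tkbvo meq
Hunk 5: at line 1 remove [khh] add [mlz,cgudy,crlfl] -> 6 lines: pru mlz cgudy crlfl tkbvo meq
Hunk 6: at line 2 remove [crlfl] add [fsnaz,fdf] -> 7 lines: pru mlz cgudy fsnaz fdf tkbvo meq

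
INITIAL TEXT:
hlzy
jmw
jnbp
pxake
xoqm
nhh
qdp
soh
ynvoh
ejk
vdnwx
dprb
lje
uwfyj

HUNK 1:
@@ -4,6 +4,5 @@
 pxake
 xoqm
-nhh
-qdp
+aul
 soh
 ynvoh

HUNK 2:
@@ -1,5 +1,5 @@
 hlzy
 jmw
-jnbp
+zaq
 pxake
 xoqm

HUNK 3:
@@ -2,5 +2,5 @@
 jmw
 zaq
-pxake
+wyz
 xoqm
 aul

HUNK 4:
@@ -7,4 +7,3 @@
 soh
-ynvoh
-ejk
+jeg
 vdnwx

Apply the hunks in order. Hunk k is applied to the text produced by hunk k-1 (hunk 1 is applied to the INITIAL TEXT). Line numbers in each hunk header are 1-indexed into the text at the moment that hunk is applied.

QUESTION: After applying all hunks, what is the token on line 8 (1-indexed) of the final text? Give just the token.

Answer: jeg

Derivation:
Hunk 1: at line 4 remove [nhh,qdp] add [aul] -> 13 lines: hlzy jmw jnbp pxake xoqm aul soh ynvoh ejk vdnwx dprb lje uwfyj
Hunk 2: at line 1 remove [jnbp] add [zaq] -> 13 lines: hlzy jmw zaq pxake xoqm aul soh ynvoh ejk vdnwx dprb lje uwfyj
Hunk 3: at line 2 remove [pxake] add [wyz] -> 13 lines: hlzy jmw zaq wyz xoqm aul soh ynvoh ejk vdnwx dprb lje uwfyj
Hunk 4: at line 7 remove [ynvoh,ejk] add [jeg] -> 12 lines: hlzy jmw zaq wyz xoqm aul soh jeg vdnwx dprb lje uwfyj
Final line 8: jeg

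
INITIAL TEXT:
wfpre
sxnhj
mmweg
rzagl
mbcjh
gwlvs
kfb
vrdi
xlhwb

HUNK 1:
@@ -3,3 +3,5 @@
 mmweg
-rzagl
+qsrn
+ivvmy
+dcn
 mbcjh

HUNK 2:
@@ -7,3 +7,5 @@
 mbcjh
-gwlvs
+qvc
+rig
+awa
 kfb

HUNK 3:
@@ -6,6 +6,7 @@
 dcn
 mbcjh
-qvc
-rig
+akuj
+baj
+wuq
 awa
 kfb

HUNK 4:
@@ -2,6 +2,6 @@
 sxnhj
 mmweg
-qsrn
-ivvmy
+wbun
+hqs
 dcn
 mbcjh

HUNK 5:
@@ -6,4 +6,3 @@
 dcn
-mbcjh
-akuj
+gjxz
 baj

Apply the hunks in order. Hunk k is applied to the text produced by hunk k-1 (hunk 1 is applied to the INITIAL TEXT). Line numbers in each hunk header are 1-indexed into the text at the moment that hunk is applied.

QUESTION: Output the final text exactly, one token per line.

Hunk 1: at line 3 remove [rzagl] add [qsrn,ivvmy,dcn] -> 11 lines: wfpre sxnhj mmweg qsrn ivvmy dcn mbcjh gwlvs kfb vrdi xlhwb
Hunk 2: at line 7 remove [gwlvs] add [qvc,rig,awa] -> 13 lines: wfpre sxnhj mmweg qsrn ivvmy dcn mbcjh qvc rig awa kfb vrdi xlhwb
Hunk 3: at line 6 remove [qvc,rig] add [akuj,baj,wuq] -> 14 lines: wfpre sxnhj mmweg qsrn ivvmy dcn mbcjh akuj baj wuq awa kfb vrdi xlhwb
Hunk 4: at line 2 remove [qsrn,ivvmy] add [wbun,hqs] -> 14 lines: wfpre sxnhj mmweg wbun hqs dcn mbcjh akuj baj wuq awa kfb vrdi xlhwb
Hunk 5: at line 6 remove [mbcjh,akuj] add [gjxz] -> 13 lines: wfpre sxnhj mmweg wbun hqs dcn gjxz baj wuq awa kfb vrdi xlhwb

Answer: wfpre
sxnhj
mmweg
wbun
hqs
dcn
gjxz
baj
wuq
awa
kfb
vrdi
xlhwb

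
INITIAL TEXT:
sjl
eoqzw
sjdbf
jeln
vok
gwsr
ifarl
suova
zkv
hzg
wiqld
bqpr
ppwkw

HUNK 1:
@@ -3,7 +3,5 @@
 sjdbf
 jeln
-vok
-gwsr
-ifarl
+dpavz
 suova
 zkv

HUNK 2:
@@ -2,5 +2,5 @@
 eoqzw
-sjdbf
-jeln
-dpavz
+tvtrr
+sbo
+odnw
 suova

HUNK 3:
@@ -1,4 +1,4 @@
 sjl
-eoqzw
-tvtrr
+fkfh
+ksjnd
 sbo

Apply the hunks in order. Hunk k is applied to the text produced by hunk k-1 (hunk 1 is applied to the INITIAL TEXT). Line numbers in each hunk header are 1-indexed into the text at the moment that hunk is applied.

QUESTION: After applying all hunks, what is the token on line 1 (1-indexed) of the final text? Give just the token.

Answer: sjl

Derivation:
Hunk 1: at line 3 remove [vok,gwsr,ifarl] add [dpavz] -> 11 lines: sjl eoqzw sjdbf jeln dpavz suova zkv hzg wiqld bqpr ppwkw
Hunk 2: at line 2 remove [sjdbf,jeln,dpavz] add [tvtrr,sbo,odnw] -> 11 lines: sjl eoqzw tvtrr sbo odnw suova zkv hzg wiqld bqpr ppwkw
Hunk 3: at line 1 remove [eoqzw,tvtrr] add [fkfh,ksjnd] -> 11 lines: sjl fkfh ksjnd sbo odnw suova zkv hzg wiqld bqpr ppwkw
Final line 1: sjl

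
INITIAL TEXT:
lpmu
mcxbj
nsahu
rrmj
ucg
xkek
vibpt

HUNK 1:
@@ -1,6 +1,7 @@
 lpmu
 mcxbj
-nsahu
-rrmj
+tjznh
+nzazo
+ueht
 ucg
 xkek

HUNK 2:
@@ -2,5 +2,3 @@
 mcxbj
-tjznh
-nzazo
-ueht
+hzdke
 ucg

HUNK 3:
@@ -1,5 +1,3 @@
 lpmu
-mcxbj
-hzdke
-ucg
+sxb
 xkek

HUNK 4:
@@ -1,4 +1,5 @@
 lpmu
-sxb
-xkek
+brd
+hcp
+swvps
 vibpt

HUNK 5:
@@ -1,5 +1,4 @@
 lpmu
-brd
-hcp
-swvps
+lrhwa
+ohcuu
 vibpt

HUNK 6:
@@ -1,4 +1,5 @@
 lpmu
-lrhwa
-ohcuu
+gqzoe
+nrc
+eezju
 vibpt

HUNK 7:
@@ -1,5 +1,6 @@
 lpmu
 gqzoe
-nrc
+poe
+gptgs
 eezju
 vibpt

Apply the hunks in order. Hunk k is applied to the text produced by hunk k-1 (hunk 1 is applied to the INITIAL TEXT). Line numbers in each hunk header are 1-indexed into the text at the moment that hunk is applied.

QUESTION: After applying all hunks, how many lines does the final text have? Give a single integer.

Hunk 1: at line 1 remove [nsahu,rrmj] add [tjznh,nzazo,ueht] -> 8 lines: lpmu mcxbj tjznh nzazo ueht ucg xkek vibpt
Hunk 2: at line 2 remove [tjznh,nzazo,ueht] add [hzdke] -> 6 lines: lpmu mcxbj hzdke ucg xkek vibpt
Hunk 3: at line 1 remove [mcxbj,hzdke,ucg] add [sxb] -> 4 lines: lpmu sxb xkek vibpt
Hunk 4: at line 1 remove [sxb,xkek] add [brd,hcp,swvps] -> 5 lines: lpmu brd hcp swvps vibpt
Hunk 5: at line 1 remove [brd,hcp,swvps] add [lrhwa,ohcuu] -> 4 lines: lpmu lrhwa ohcuu vibpt
Hunk 6: at line 1 remove [lrhwa,ohcuu] add [gqzoe,nrc,eezju] -> 5 lines: lpmu gqzoe nrc eezju vibpt
Hunk 7: at line 1 remove [nrc] add [poe,gptgs] -> 6 lines: lpmu gqzoe poe gptgs eezju vibpt
Final line count: 6

Answer: 6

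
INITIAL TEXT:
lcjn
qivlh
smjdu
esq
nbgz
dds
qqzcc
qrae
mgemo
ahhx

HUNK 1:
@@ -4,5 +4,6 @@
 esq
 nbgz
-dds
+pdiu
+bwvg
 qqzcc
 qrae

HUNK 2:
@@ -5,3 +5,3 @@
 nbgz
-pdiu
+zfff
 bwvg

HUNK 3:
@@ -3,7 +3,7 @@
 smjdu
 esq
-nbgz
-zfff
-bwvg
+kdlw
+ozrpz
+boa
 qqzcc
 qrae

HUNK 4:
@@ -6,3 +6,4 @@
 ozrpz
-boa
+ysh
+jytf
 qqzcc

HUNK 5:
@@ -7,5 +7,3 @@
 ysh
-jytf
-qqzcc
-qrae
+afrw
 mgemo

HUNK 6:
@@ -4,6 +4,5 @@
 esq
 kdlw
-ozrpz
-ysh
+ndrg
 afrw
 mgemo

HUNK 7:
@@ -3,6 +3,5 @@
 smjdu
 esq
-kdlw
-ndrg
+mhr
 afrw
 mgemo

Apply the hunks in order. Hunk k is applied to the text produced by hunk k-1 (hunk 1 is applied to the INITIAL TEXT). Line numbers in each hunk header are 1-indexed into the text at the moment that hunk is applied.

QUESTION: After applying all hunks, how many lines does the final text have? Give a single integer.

Answer: 8

Derivation:
Hunk 1: at line 4 remove [dds] add [pdiu,bwvg] -> 11 lines: lcjn qivlh smjdu esq nbgz pdiu bwvg qqzcc qrae mgemo ahhx
Hunk 2: at line 5 remove [pdiu] add [zfff] -> 11 lines: lcjn qivlh smjdu esq nbgz zfff bwvg qqzcc qrae mgemo ahhx
Hunk 3: at line 3 remove [nbgz,zfff,bwvg] add [kdlw,ozrpz,boa] -> 11 lines: lcjn qivlh smjdu esq kdlw ozrpz boa qqzcc qrae mgemo ahhx
Hunk 4: at line 6 remove [boa] add [ysh,jytf] -> 12 lines: lcjn qivlh smjdu esq kdlw ozrpz ysh jytf qqzcc qrae mgemo ahhx
Hunk 5: at line 7 remove [jytf,qqzcc,qrae] add [afrw] -> 10 lines: lcjn qivlh smjdu esq kdlw ozrpz ysh afrw mgemo ahhx
Hunk 6: at line 4 remove [ozrpz,ysh] add [ndrg] -> 9 lines: lcjn qivlh smjdu esq kdlw ndrg afrw mgemo ahhx
Hunk 7: at line 3 remove [kdlw,ndrg] add [mhr] -> 8 lines: lcjn qivlh smjdu esq mhr afrw mgemo ahhx
Final line count: 8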